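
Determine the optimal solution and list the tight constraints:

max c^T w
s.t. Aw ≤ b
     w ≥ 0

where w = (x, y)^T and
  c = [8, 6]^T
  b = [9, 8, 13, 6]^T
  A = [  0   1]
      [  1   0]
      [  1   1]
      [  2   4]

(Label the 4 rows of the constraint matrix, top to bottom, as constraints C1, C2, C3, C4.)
Optimal: x = 3, y = 0
Binding: C4, y ≥ 0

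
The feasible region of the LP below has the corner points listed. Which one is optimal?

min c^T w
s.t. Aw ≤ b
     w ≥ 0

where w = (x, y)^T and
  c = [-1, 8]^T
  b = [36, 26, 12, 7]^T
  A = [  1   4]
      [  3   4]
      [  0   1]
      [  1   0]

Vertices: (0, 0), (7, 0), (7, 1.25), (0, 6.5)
Evaluating z = -x + 8y at each vertex:
  (0, 0): z = 0
  (7, 0): z = -7
  (7, 1.25): z = 3
  (0, 6.5): z = 52

The smallest value is z = -7, attained at (7, 0).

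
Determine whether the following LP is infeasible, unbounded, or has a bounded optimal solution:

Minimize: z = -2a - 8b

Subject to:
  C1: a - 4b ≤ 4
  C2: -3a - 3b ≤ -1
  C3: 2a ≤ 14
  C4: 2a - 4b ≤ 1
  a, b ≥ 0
Feasible point: (0, 1) satisfies every constraint, so the LP is feasible.
Direction d = (0, 1): for each constraint row a, a·d ≤ 0 —
  (1)(0) + (-4)(1) = -4 ≤ 0
  (-3)(0) + (-3)(1) = -3 ≤ 0
  (2)(0) + (0)(1) = 0 ≤ 0
  (2)(0) + (-4)(1) = -4 ≤ 0
and d ≥ 0, so (0, 1) + t·d stays feasible for every t ≥ 0. Along this ray z = -2a - 8b changes by -8 per unit t, so z → −∞.

The LP is unbounded; z can be made arbitrarily small.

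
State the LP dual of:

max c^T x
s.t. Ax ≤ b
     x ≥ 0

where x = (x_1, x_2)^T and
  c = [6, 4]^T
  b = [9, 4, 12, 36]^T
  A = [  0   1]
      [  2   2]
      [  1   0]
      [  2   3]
Minimize: z = 9y1 + 4y2 + 12y3 + 36y4

Subject to:
  C1: -2y2 - y3 - 2y4 ≤ -6
  C2: -y1 - 2y2 - 3y4 ≤ -4
  y1, y2, y3, y4 ≥ 0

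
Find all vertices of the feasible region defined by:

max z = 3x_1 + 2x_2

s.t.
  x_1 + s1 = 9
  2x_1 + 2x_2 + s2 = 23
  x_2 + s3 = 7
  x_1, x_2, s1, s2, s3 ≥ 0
Each vertex is the intersection of two constraint boundaries that also satisfies all remaining constraints:
  x_1 = 0 and x_2 = 0 → (0, 0)
  x_1 = 9 and x_2 = 0 → (9, 0)
  x_1 = 9 and 2x_1 + 2x_2 = 23 → (9, 2.5)
  2x_1 + 2x_2 = 23 and x_2 = 7 → (4.5, 7)
  x_2 = 7 and x_1 = 0 → (0, 7)

Vertices: (0, 0), (9, 0), (9, 2.5), (4.5, 7), (0, 7)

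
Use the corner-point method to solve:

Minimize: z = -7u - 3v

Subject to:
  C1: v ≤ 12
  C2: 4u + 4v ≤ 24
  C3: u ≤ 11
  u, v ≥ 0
Each vertex is the intersection of two constraint boundaries that also satisfies all remaining constraints:
  u = 0 and v = 0 → (0, 0)
  4u + 4v = 24 and v = 0 → (6, 0)
  4u + 4v = 24 and u = 0 → (0, 6)

Evaluating z = -7u - 3v at each vertex:
  (0, 0): z = 0
  (6, 0): z = -42
  (0, 6): z = -18

The minimum is at (6, 0) with z = -42.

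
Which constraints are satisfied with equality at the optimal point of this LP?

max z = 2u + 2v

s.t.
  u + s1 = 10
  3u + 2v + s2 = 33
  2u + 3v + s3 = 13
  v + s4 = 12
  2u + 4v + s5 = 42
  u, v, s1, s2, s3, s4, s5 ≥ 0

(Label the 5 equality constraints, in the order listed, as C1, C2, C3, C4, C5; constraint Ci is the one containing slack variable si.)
Optimal: u = 6.5, v = 0
Binding: C3, v ≥ 0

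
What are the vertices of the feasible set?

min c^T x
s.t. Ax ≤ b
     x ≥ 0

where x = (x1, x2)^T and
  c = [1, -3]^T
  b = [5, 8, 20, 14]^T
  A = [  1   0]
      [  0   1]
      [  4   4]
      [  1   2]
Each vertex is the intersection of two constraint boundaries that also satisfies all remaining constraints:
  x1 = 0 and x2 = 0 → (0, 0)
  x1 = 5 and 4x1 + 4x2 = 20 → (5, 0)
  4x1 + 4x2 = 20 and x1 = 0 → (0, 5)

Vertices: (0, 0), (5, 0), (0, 5)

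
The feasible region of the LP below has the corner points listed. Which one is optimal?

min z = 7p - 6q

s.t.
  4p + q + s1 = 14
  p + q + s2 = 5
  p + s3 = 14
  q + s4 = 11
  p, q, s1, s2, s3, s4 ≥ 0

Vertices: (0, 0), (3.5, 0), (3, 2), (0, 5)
Evaluating z = 7p - 6q at each vertex:
  (0, 0): z = 0
  (3.5, 0): z = 24.5
  (3, 2): z = 9
  (0, 5): z = -30

The smallest value is z = -30, attained at (0, 5).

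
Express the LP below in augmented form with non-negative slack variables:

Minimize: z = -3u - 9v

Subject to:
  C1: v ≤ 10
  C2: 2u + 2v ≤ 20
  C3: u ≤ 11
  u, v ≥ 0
min z = -3u - 9v

s.t.
  v + s1 = 10
  2u + 2v + s2 = 20
  u + s3 = 11
  u, v, s1, s2, s3 ≥ 0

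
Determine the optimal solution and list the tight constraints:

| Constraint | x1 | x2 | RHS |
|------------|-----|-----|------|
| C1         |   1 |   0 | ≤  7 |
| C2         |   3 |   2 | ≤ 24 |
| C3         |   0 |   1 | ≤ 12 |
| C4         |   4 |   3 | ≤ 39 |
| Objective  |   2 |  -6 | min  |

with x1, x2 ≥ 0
Optimal: x1 = 0, x2 = 12
Slack at optimum:
  C1: slack = 7
  C2: slack = 0 (binding)
  C3: slack = 0 (binding)
  C4: slack = 3
  x1 ≥ 0: x1 = 0 (binding)
  x2 ≥ 0: x2 = 12
Binding constraints: C2, C3, x1 ≥ 0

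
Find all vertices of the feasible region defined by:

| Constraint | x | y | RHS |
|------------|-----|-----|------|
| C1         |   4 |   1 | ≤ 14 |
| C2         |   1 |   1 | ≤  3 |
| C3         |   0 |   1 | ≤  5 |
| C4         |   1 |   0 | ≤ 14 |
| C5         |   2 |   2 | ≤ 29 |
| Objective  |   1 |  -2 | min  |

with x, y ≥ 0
Each vertex is the intersection of two constraint boundaries that also satisfies all remaining constraints:
  x = 0 and y = 0 → (0, 0)
  x + y = 3 and y = 0 → (3, 0)
  x + y = 3 and x = 0 → (0, 3)

Vertices: (0, 0), (3, 0), (0, 3)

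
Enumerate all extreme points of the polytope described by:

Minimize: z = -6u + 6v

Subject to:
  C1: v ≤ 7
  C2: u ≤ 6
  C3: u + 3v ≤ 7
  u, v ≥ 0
Each vertex is the intersection of two constraint boundaries that also satisfies all remaining constraints:
  u = 0 and v = 0 → (0, 0)
  u = 6 and v = 0 → (6, 0)
  u = 6 and u + 3v = 7 → (6, 0.3333)
  u + 3v = 7 and u = 0 → (0, 2.333)

Vertices: (0, 0), (6, 0), (6, 0.3333), (0, 2.333)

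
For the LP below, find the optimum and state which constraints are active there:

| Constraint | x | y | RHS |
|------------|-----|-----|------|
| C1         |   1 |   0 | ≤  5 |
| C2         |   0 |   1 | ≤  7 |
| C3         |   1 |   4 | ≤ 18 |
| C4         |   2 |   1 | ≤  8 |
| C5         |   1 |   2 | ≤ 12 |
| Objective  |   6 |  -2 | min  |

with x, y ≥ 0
Optimal: x = 0, y = 4.5
Slack at optimum:
  C1: slack = 5
  C2: slack = 2.5
  C3: slack = 0 (binding)
  C4: slack = 3.5
  C5: slack = 3
  x ≥ 0: x = 0 (binding)
  y ≥ 0: y = 4.5
Binding constraints: C3, x ≥ 0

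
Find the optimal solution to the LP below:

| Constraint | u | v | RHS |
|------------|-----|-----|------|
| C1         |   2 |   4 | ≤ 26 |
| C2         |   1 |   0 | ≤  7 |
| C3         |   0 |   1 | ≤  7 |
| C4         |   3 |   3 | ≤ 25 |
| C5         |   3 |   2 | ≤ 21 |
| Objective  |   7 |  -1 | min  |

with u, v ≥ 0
u = 0, v = 6.5, z = -6.5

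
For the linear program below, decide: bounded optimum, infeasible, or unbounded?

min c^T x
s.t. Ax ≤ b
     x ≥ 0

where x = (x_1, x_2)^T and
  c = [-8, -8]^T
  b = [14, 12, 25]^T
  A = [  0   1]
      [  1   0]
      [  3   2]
The point (0, 12.5) satisfies every constraint, so the LP is feasible; the constraints give x_1 ≤ 12 and x_2 ≤ 14, which with x_1, x_2 ≥ 0 keep the feasible region inside a bounded box. A feasible, bounded LP attains a finite optimum at a vertex.

Evaluating z = -8x_1 - 8x_2 at each vertex:
  (0, 0): z = 0
  (8.333, 0): z = -66.67
  (0, 12.5): z = -100

Bounded optimum: z* = -100 at (0, 12.5).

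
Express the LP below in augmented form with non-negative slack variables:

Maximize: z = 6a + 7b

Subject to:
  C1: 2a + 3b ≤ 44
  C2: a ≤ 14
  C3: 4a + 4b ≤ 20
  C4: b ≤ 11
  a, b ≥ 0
max z = 6a + 7b

s.t.
  2a + 3b + s1 = 44
  a + s2 = 14
  4a + 4b + s3 = 20
  b + s4 = 11
  a, b, s1, s2, s3, s4 ≥ 0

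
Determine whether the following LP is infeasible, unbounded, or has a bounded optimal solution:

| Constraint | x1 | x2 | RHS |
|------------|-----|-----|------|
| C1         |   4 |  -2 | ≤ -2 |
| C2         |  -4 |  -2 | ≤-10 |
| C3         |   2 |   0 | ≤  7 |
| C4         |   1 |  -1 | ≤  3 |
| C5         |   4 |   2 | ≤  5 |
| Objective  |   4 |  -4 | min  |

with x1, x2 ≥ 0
C5 requires 4x1 + 2x2 ≤ 5, while C2 (-4x1 - 2x2 ≤ -10) is equivalent to 4x1 + 2x2 ≥ 10. Together they would need 10 ≤ 4x1 + 2x2 ≤ 5, which is impossible since 10 > 5. No point satisfies all constraints.

Infeasible: no point satisfies all constraints simultaneously.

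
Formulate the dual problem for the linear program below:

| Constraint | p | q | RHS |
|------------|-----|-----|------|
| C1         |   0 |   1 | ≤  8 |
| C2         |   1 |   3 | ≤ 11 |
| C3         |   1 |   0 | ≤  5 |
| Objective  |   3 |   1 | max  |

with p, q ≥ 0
Minimize: z = 8y1 + 11y2 + 5y3

Subject to:
  C1: -y2 - y3 ≤ -3
  C2: -y1 - 3y2 ≤ -1
  y1, y2, y3 ≥ 0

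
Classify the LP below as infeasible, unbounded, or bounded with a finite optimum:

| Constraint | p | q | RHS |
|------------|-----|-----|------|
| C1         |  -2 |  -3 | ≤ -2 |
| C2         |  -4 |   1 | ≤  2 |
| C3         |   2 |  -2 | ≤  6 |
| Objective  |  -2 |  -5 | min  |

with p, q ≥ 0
Feasible point: (0, 1) satisfies every constraint, so the LP is feasible.
Direction d = (1, 1): for each constraint row a, a·d ≤ 0 —
  (-2)(1) + (-3)(1) = -5 ≤ 0
  (-4)(1) + (1)(1) = -3 ≤ 0
  (2)(1) + (-2)(1) = 0 ≤ 0
and d ≥ 0, so (0, 1) + t·d stays feasible for every t ≥ 0. Along this ray z = -2p - 5q changes by -7 per unit t, so z → −∞.

The LP is unbounded; z can be made arbitrarily small.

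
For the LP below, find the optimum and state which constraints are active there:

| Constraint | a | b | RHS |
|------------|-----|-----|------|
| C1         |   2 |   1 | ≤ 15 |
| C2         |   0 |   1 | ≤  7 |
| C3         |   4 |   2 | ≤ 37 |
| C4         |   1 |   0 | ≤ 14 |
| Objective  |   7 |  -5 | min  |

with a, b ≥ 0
Optimal: a = 0, b = 7
Slack at optimum:
  C1: slack = 8
  C2: slack = 0 (binding)
  C3: slack = 23
  C4: slack = 14
  a ≥ 0: a = 0 (binding)
  b ≥ 0: b = 7
Binding constraints: C2, a ≥ 0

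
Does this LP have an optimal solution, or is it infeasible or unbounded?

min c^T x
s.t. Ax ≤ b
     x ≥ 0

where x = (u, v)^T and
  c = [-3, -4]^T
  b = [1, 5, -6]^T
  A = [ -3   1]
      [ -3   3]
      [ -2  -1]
Feasible point: (3, 0) satisfies every constraint, so the LP is feasible.
Direction d = (1, 0): for each constraint row a, a·d ≤ 0 —
  (-3)(1) + (1)(0) = -3 ≤ 0
  (-3)(1) + (3)(0) = -3 ≤ 0
  (-2)(1) + (-1)(0) = -2 ≤ 0
and d ≥ 0, so (3, 0) + t·d stays feasible for every t ≥ 0. Along this ray z = -3u - 4v changes by -3 per unit t, so z → −∞.

Unbounded: there is a feasible ray along which z → −∞.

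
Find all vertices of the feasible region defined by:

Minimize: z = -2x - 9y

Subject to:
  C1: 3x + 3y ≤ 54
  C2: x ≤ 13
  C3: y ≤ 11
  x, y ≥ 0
Each vertex is the intersection of two constraint boundaries that also satisfies all remaining constraints:
  x = 0 and y = 0 → (0, 0)
  x = 13 and y = 0 → (13, 0)
  3x + 3y = 54 and x = 13 → (13, 5)
  3x + 3y = 54 and y = 11 → (7, 11)
  y = 11 and x = 0 → (0, 11)

Vertices: (0, 0), (13, 0), (13, 5), (7, 11), (0, 11)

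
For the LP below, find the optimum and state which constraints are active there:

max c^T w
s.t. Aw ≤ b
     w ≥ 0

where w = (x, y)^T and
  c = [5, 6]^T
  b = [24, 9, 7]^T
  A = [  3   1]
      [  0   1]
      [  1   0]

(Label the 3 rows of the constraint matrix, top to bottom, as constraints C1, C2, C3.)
Optimal: x = 5, y = 9
Binding: C1, C2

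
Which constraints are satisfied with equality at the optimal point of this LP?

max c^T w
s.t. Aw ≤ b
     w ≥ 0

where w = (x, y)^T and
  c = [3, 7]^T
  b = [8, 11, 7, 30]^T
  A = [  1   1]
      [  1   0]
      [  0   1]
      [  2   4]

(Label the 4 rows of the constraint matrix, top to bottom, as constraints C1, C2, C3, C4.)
Optimal: x = 1, y = 7
Binding: C1, C3, C4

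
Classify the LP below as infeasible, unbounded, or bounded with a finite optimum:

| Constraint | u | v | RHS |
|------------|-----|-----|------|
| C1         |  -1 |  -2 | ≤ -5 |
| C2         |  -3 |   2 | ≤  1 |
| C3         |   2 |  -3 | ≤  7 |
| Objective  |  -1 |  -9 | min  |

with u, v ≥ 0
Feasible point: (1, 2) satisfies every constraint, so the LP is feasible.
Direction d = (1, 1): for each constraint row a, a·d ≤ 0 —
  (-1)(1) + (-2)(1) = -3 ≤ 0
  (-3)(1) + (2)(1) = -1 ≤ 0
  (2)(1) + (-3)(1) = -1 ≤ 0
and d ≥ 0, so (1, 2) + t·d stays feasible for every t ≥ 0. Along this ray z = -u - 9v changes by -10 per unit t, so z → −∞.

The LP is unbounded; z can be made arbitrarily small.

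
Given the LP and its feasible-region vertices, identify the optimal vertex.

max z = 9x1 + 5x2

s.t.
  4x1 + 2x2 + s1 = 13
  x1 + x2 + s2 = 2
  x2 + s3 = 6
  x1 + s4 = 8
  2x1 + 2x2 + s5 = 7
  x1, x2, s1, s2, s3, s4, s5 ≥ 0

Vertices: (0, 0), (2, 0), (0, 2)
(2, 0) with z = 18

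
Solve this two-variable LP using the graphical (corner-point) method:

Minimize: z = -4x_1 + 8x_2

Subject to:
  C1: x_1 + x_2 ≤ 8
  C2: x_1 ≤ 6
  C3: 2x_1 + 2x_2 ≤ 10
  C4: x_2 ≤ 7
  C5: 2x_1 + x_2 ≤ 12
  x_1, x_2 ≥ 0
x_1 = 5, x_2 = 0, z = -20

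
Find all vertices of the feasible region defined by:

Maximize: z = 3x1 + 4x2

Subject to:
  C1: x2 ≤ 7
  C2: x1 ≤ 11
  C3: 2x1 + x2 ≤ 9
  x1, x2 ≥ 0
Each vertex is the intersection of two constraint boundaries that also satisfies all remaining constraints:
  x1 = 0 and x2 = 0 → (0, 0)
  2x1 + x2 = 9 and x2 = 0 → (4.5, 0)
  x2 = 7 and 2x1 + x2 = 9 → (1, 7)
  x2 = 7 and x1 = 0 → (0, 7)

Vertices: (0, 0), (4.5, 0), (1, 7), (0, 7)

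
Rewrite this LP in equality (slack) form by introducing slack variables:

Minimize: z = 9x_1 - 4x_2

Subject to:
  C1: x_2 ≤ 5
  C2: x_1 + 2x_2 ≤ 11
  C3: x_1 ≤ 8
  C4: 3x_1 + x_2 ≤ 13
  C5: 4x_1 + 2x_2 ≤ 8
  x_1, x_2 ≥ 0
min z = 9x_1 - 4x_2

s.t.
  x_2 + s1 = 5
  x_1 + 2x_2 + s2 = 11
  x_1 + s3 = 8
  3x_1 + x_2 + s4 = 13
  4x_1 + 2x_2 + s5 = 8
  x_1, x_2, s1, s2, s3, s4, s5 ≥ 0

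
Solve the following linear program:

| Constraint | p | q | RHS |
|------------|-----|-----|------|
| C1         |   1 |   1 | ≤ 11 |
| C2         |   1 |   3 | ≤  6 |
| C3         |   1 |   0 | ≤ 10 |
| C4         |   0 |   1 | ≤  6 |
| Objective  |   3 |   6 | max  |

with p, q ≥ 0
Each vertex is the intersection of two constraint boundaries that also satisfies all remaining constraints:
  p = 0 and q = 0 → (0, 0)
  p + 3q = 6 and q = 0 → (6, 0)
  p + 3q = 6 and p = 0 → (0, 2)

Evaluating z = 3p + 6q at each vertex:
  (0, 0): z = 0
  (6, 0): z = 18
  (0, 2): z = 12

The maximum is at (6, 0) with z = 18.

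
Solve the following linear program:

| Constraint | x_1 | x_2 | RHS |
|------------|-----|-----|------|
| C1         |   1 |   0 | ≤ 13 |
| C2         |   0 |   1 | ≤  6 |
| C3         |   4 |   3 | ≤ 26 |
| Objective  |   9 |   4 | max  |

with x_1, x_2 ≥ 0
x_1 = 6.5, x_2 = 0, z = 58.5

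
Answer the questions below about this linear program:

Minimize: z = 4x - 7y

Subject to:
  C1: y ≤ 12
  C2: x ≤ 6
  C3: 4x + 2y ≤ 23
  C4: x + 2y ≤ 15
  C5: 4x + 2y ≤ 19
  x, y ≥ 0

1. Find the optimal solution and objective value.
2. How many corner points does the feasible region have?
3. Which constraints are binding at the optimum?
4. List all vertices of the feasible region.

1. x = 0, y = 7.5, z = -52.5
2. 4
3. C4, x ≥ 0
4. (0, 0), (4.75, 0), (1.333, 6.833), (0, 7.5)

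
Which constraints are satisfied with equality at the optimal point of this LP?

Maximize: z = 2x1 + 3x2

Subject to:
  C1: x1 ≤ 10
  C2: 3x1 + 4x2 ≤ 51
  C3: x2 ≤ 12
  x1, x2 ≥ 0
Optimal: x1 = 1, x2 = 12
Binding: C2, C3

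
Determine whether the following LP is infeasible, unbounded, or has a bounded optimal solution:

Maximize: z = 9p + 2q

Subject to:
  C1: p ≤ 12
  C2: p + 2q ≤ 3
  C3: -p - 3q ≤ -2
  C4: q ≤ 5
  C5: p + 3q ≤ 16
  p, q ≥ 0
The point (3, 0) satisfies every constraint, so the LP is feasible; the constraints give p ≤ 12 and q ≤ 5, which with p, q ≥ 0 keep the feasible region inside a bounded box. A feasible, bounded LP attains a finite optimum at a vertex.

Bounded optimum: z* = 27 at (3, 0).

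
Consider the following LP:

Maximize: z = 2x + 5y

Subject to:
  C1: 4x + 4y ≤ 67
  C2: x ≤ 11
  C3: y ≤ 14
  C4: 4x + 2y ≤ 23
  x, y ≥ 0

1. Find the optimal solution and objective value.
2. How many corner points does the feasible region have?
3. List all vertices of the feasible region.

1. x = 0, y = 11.5, z = 57.5
2. 3
3. (0, 0), (5.75, 0), (0, 11.5)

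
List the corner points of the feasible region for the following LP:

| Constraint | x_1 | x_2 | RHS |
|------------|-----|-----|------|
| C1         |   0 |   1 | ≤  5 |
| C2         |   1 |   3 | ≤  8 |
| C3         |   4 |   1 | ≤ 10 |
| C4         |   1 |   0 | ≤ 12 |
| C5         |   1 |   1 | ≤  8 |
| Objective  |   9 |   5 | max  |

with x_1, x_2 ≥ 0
Each vertex is the intersection of two constraint boundaries that also satisfies all remaining constraints:
  x_1 = 0 and x_2 = 0 → (0, 0)
  4x_1 + x_2 = 10 and x_2 = 0 → (2.5, 0)
  x_1 + 3x_2 = 8 and 4x_1 + x_2 = 10 → (2, 2)
  x_1 + 3x_2 = 8 and x_1 = 0 → (0, 2.667)

Vertices: (0, 0), (2.5, 0), (2, 2), (0, 2.667)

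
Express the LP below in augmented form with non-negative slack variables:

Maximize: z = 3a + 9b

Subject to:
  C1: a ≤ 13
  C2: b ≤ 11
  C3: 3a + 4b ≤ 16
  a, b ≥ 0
max z = 3a + 9b

s.t.
  a + s1 = 13
  b + s2 = 11
  3a + 4b + s3 = 16
  a, b, s1, s2, s3 ≥ 0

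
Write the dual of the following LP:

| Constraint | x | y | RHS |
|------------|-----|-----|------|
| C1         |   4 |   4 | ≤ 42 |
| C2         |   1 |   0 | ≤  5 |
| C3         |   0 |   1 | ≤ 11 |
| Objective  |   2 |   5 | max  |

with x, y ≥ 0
Minimize: z = 42y1 + 5y2 + 11y3

Subject to:
  C1: -4y1 - y2 ≤ -2
  C2: -4y1 - y3 ≤ -5
  y1, y2, y3 ≥ 0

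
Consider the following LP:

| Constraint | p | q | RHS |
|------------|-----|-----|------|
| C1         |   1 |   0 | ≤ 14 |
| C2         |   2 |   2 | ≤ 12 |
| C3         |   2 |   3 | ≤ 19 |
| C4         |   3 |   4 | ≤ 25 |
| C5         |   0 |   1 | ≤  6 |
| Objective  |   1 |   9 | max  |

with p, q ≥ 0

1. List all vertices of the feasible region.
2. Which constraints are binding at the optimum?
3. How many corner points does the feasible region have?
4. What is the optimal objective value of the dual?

1. (0, 0), (6, 0), (0, 6)
2. C2, C5, p ≥ 0
3. 3
4. 54 (by strong duality, equal to the primal optimum)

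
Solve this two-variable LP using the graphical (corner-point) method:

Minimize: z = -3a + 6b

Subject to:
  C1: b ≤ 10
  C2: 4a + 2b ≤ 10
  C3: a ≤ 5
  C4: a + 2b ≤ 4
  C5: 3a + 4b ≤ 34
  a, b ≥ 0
a = 2.5, b = 0, z = -7.5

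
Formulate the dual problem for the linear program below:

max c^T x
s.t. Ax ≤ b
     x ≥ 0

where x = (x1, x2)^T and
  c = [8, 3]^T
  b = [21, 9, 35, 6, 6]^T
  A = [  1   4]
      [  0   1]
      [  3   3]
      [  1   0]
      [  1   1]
Minimize: z = 21y1 + 9y2 + 35y3 + 6y4 + 6y5

Subject to:
  C1: -y1 - 3y3 - y4 - y5 ≤ -8
  C2: -4y1 - y2 - 3y3 - y5 ≤ -3
  y1, y2, y3, y4, y5 ≥ 0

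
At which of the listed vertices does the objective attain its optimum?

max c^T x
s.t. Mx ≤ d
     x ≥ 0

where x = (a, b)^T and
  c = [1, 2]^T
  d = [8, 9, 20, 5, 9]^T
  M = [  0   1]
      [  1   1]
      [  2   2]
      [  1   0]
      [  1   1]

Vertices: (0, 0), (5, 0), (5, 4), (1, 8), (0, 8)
Evaluating z = a + 2b at each vertex:
  (0, 0): z = 0
  (5, 0): z = 5
  (5, 4): z = 13
  (1, 8): z = 17
  (0, 8): z = 16

The largest value is z = 17, attained at (1, 8).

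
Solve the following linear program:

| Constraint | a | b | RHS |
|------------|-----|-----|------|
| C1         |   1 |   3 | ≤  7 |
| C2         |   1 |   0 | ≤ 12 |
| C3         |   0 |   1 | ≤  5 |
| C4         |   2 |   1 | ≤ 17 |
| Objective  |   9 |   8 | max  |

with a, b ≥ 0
Each vertex is the intersection of two constraint boundaries that also satisfies all remaining constraints:
  a = 0 and b = 0 → (0, 0)
  a + 3b = 7 and b = 0 → (7, 0)
  a + 3b = 7 and a = 0 → (0, 2.333)

Evaluating z = 9a + 8b at each vertex:
  (0, 0): z = 0
  (7, 0): z = 63
  (0, 2.333): z = 18.67

The maximum is at (7, 0) with z = 63.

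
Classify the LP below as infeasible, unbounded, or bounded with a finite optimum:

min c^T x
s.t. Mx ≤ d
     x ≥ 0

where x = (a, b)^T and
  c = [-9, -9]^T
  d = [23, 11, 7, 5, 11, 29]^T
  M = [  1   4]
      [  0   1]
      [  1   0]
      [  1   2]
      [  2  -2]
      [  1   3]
The point (5, 0) satisfies every constraint, so the LP is feasible; the constraints give a ≤ 7 and b ≤ 11, which with a, b ≥ 0 keep the feasible region inside a bounded box. A feasible, bounded LP attains a finite optimum at a vertex.

Evaluating z = -9a - 9b at each vertex:
  (0, 0): z = 0
  (5, 0): z = -45
  (0, 2.5): z = -22.5

Feasible with finite optimum z* = -45 at (5, 0).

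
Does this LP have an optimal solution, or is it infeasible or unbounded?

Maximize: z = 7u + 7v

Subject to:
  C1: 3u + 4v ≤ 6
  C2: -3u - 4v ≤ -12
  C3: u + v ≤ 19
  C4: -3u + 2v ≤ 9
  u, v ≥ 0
C1 requires 3u + 4v ≤ 6, while C2 (-3u - 4v ≤ -12) is equivalent to 3u + 4v ≥ 12. Together they would need 12 ≤ 3u + 4v ≤ 6, which is impossible since 12 > 6. No point satisfies all constraints.

The feasible region is empty; the LP is infeasible.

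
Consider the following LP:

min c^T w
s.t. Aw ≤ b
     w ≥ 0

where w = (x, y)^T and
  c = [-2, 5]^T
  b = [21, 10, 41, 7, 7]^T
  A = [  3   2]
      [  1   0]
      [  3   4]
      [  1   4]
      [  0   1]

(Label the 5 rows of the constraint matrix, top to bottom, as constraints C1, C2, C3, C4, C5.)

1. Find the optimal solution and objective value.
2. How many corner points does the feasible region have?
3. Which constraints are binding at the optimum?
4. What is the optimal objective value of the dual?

1. x = 7, y = 0, z = -14
2. 3
3. C1, C4, y ≥ 0
4. -14 (by strong duality, equal to the primal optimum)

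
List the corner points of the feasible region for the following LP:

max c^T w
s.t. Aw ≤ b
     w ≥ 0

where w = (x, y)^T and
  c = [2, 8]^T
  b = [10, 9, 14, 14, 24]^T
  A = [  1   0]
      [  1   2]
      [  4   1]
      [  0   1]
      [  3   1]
Each vertex is the intersection of two constraint boundaries that also satisfies all remaining constraints:
  x = 0 and y = 0 → (0, 0)
  4x + y = 14 and y = 0 → (3.5, 0)
  x + 2y = 9 and 4x + y = 14 → (2.714, 3.143)
  x + 2y = 9 and x = 0 → (0, 4.5)

Vertices: (0, 0), (3.5, 0), (2.714, 3.143), (0, 4.5)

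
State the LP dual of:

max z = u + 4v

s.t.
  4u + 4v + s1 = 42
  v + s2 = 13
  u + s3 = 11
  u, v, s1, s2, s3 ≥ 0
Minimize: z = 42y1 + 13y2 + 11y3

Subject to:
  C1: -4y1 - y3 ≤ -1
  C2: -4y1 - y2 ≤ -4
  y1, y2, y3 ≥ 0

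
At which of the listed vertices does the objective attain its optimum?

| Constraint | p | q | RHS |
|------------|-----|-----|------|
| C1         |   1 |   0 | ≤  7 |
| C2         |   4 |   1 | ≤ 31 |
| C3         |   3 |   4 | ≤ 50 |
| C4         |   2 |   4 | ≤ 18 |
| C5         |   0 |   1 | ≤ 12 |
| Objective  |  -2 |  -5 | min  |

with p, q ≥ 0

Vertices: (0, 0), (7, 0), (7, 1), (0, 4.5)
Evaluating z = -2p - 5q at each vertex:
  (0, 0): z = 0
  (7, 0): z = -14
  (7, 1): z = -19
  (0, 4.5): z = -22.5

The smallest value is z = -22.5, attained at (0, 4.5).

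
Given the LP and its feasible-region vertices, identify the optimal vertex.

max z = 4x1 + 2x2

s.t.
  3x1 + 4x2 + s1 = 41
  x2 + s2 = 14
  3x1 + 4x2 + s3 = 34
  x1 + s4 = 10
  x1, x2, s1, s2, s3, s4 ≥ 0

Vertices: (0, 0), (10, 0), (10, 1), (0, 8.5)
Evaluating z = 4x1 + 2x2 at each vertex:
  (0, 0): z = 0
  (10, 0): z = 40
  (10, 1): z = 42
  (0, 8.5): z = 17

The largest value is z = 42, attained at (10, 1).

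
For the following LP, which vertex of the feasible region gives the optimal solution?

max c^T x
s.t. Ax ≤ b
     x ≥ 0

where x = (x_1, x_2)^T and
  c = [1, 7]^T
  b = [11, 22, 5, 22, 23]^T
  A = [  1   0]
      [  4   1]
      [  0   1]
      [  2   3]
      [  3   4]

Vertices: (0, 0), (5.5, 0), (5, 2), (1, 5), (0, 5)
(1, 5) with z = 36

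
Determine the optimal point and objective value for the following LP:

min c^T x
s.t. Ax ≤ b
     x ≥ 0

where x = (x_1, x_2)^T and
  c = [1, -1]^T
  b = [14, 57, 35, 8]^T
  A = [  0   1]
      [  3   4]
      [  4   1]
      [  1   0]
Each vertex is the intersection of two constraint boundaries that also satisfies all remaining constraints:
  x_1 = 0 and x_2 = 0 → (0, 0)
  x_1 = 8 and x_2 = 0 → (8, 0)
  4x_1 + x_2 = 35 and x_1 = 8 → (8, 3)
  3x_1 + 4x_2 = 57 and 4x_1 + x_2 = 35 → (6.385, 9.462)
  x_2 = 14 and 3x_1 + 4x_2 = 57 → (0.3333, 14)
  x_2 = 14 and x_1 = 0 → (0, 14)

Evaluating z = x_1 - x_2 at each vertex:
  (0, 0): z = 0
  (8, 0): z = 8
  (8, 3): z = 5
  (6.385, 9.462): z = -3.077
  (0.3333, 14): z = -13.67
  (0, 14): z = -14

The minimum is at (0, 14) with z = -14.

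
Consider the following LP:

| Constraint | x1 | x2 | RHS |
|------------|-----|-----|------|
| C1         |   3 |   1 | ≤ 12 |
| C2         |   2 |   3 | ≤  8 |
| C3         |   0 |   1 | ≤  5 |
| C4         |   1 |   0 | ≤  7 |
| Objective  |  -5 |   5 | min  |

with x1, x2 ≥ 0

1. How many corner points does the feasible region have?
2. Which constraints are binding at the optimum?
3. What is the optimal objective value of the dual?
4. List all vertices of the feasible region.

1. 3
2. C1, C2, x2 ≥ 0
3. -20 (by strong duality, equal to the primal optimum)
4. (0, 0), (4, 0), (0, 2.667)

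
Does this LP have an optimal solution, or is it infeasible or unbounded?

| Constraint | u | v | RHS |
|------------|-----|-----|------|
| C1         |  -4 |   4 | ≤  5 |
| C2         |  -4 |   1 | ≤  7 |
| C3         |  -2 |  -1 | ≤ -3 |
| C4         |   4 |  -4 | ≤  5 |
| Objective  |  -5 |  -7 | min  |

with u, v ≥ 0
Feasible point: (1, 1) satisfies every constraint, so the LP is feasible.
Direction d = (1, 1): for each constraint row a, a·d ≤ 0 —
  (-4)(1) + (4)(1) = 0 ≤ 0
  (-4)(1) + (1)(1) = -3 ≤ 0
  (-2)(1) + (-1)(1) = -3 ≤ 0
  (4)(1) + (-4)(1) = 0 ≤ 0
and d ≥ 0, so (1, 1) + t·d stays feasible for every t ≥ 0. Along this ray z = -5u - 7v changes by -12 per unit t, so z → −∞.

Unbounded — the objective can decrease without bound over the feasible region.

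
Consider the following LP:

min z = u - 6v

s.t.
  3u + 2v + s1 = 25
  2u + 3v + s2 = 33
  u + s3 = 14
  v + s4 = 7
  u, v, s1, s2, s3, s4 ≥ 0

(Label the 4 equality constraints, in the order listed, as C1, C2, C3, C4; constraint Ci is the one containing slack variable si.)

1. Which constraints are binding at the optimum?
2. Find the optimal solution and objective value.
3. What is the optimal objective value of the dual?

1. C4, u ≥ 0
2. u = 0, v = 7, z = -42
3. -42 (by strong duality, equal to the primal optimum)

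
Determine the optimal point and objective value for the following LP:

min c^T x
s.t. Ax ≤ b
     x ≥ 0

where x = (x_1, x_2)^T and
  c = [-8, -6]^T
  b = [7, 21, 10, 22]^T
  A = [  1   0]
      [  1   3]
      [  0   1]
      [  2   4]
Each vertex is the intersection of two constraint boundaries that also satisfies all remaining constraints:
  x_1 = 0 and x_2 = 0 → (0, 0)
  x_1 = 7 and x_2 = 0 → (7, 0)
  x_1 = 7 and 2x_1 + 4x_2 = 22 → (7, 2)
  2x_1 + 4x_2 = 22 and x_1 = 0 → (0, 5.5)

Evaluating z = -8x_1 - 6x_2 at each vertex:
  (0, 0): z = 0
  (7, 0): z = -56
  (7, 2): z = -68
  (0, 5.5): z = -33

The minimum is at (7, 2) with z = -68.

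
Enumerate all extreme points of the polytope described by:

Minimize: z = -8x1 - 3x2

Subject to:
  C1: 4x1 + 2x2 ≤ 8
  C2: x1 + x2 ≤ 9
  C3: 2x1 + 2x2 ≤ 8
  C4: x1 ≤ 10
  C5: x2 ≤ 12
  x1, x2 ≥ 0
Each vertex is the intersection of two constraint boundaries that also satisfies all remaining constraints:
  x1 = 0 and x2 = 0 → (0, 0)
  4x1 + 2x2 = 8 and x2 = 0 → (2, 0)
  4x1 + 2x2 = 8 and 2x1 + 2x2 = 8 → (0, 4)

Vertices: (0, 0), (2, 0), (0, 4)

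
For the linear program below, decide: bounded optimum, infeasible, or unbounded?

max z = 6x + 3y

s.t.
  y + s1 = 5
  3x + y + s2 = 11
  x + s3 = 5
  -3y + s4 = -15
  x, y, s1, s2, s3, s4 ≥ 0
The point (2, 5) satisfies every constraint, so the LP is feasible; the constraints give x ≤ 5 and y ≤ 5, which with x, y ≥ 0 keep the feasible region inside a bounded box. A feasible, bounded LP attains a finite optimum at a vertex.

Evaluating z = 6x + 3y at each vertex:
  (2, 5): z = 27
  (0, 5): z = 15

Bounded optimum: z* = 27 at (2, 5).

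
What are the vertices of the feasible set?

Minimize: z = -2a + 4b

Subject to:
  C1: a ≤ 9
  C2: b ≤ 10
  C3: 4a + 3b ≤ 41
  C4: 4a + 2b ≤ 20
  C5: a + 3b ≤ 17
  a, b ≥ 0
Each vertex is the intersection of two constraint boundaries that also satisfies all remaining constraints:
  a = 0 and b = 0 → (0, 0)
  4a + 2b = 20 and b = 0 → (5, 0)
  4a + 2b = 20 and a + 3b = 17 → (2.6, 4.8)
  a + 3b = 17 and a = 0 → (0, 5.667)

Vertices: (0, 0), (5, 0), (2.6, 4.8), (0, 5.667)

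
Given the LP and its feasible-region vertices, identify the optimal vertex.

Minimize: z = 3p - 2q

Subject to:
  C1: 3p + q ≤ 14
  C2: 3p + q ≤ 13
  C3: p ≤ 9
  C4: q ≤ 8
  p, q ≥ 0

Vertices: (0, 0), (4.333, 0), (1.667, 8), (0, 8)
Evaluating z = 3p - 2q at each vertex:
  (0, 0): z = 0
  (4.333, 0): z = 13
  (1.667, 8): z = -11
  (0, 8): z = -16

The smallest value is z = -16, attained at (0, 8).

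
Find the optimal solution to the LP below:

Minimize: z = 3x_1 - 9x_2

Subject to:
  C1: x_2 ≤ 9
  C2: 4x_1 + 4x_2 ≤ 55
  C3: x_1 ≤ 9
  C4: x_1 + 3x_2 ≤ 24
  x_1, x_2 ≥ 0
x_1 = 0, x_2 = 8, z = -72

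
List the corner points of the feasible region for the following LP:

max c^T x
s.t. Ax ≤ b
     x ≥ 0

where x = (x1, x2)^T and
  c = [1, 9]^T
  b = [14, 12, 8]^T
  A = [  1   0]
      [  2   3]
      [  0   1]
Each vertex is the intersection of two constraint boundaries that also satisfies all remaining constraints:
  x1 = 0 and x2 = 0 → (0, 0)
  2x1 + 3x2 = 12 and x2 = 0 → (6, 0)
  2x1 + 3x2 = 12 and x1 = 0 → (0, 4)

Vertices: (0, 0), (6, 0), (0, 4)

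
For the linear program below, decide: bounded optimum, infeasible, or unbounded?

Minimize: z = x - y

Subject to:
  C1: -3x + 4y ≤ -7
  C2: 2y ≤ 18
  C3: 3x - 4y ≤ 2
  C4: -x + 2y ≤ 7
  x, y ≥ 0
C3 requires 3x - 4y ≤ 2, while C1 (-3x + 4y ≤ -7) is equivalent to 3x - 4y ≥ 7. Together they would need 7 ≤ 3x - 4y ≤ 2, which is impossible since 7 > 2. No point satisfies all constraints.

The feasible region is empty; the LP is infeasible.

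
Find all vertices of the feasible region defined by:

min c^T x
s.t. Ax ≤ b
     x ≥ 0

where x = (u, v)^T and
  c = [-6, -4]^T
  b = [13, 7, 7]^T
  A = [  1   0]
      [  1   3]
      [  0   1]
Each vertex is the intersection of two constraint boundaries that also satisfies all remaining constraints:
  u = 0 and v = 0 → (0, 0)
  u + 3v = 7 and v = 0 → (7, 0)
  u + 3v = 7 and u = 0 → (0, 2.333)

Vertices: (0, 0), (7, 0), (0, 2.333)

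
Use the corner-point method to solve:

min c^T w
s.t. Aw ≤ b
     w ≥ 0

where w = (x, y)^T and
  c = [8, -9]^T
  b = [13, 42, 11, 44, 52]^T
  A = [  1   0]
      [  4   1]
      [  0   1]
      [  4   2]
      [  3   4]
Each vertex is the intersection of two constraint boundaries that also satisfies all remaining constraints:
  x = 0 and y = 0 → (0, 0)
  4x + y = 42 and y = 0 → (10.5, 0)
  4x + y = 42 and 4x + 2y = 44 → (10, 2)
  4x + 2y = 44 and 3x + 4y = 52 → (7.2, 7.6)
  y = 11 and 3x + 4y = 52 → (2.667, 11)
  y = 11 and x = 0 → (0, 11)

Evaluating z = 8x - 9y at each vertex:
  (0, 0): z = 0
  (10.5, 0): z = 84
  (10, 2): z = 62
  (7.2, 7.6): z = -10.8
  (2.667, 11): z = -77.67
  (0, 11): z = -99

The minimum is at (0, 11) with z = -99.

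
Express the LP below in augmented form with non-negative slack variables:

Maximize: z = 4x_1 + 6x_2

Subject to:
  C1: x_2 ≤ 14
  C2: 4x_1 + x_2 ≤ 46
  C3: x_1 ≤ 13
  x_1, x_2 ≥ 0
max z = 4x_1 + 6x_2

s.t.
  x_2 + s1 = 14
  4x_1 + x_2 + s2 = 46
  x_1 + s3 = 13
  x_1, x_2, s1, s2, s3 ≥ 0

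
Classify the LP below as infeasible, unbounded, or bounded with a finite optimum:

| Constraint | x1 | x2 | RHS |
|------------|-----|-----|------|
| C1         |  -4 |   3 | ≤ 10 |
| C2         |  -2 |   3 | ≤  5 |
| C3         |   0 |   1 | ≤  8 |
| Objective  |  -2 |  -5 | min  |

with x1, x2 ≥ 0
Feasible point: (0, 0) satisfies every constraint, so the LP is feasible.
Direction d = (1, 0): for each constraint row a, a·d ≤ 0 —
  (-4)(1) + (3)(0) = -4 ≤ 0
  (-2)(1) + (3)(0) = -2 ≤ 0
  (0)(1) + (1)(0) = 0 ≤ 0
and d ≥ 0, so (0, 0) + t·d stays feasible for every t ≥ 0. Along this ray z = -2x1 - 5x2 changes by -2 per unit t, so z → −∞.

Unbounded: there is a feasible ray along which z → −∞.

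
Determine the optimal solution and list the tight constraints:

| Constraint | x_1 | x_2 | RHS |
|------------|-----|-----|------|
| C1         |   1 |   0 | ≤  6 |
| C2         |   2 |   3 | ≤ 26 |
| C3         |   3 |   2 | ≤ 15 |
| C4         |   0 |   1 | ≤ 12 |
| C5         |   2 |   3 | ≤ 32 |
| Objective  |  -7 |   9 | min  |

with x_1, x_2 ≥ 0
Optimal: x_1 = 5, x_2 = 0
Binding: C3, x_2 ≥ 0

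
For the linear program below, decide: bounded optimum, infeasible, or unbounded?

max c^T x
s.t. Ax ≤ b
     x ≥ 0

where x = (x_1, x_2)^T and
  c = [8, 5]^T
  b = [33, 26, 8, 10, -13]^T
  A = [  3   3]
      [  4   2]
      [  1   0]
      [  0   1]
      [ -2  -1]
The point (2, 9) satisfies every constraint, so the LP is feasible; the constraints give x_1 ≤ 8 and x_2 ≤ 10, which with x_1, x_2 ≥ 0 keep the feasible region inside a bounded box. A feasible, bounded LP attains a finite optimum at a vertex.

Evaluating z = 8x_1 + 5x_2 at each vertex:
  (6.5, 0): z = 52
  (2, 9): z = 61

Feasible with finite optimum z* = 61 at (2, 9).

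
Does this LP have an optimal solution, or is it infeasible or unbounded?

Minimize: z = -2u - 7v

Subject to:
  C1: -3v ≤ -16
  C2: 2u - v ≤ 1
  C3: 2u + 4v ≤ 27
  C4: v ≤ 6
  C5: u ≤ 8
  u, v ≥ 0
The point (1.5, 6) satisfies every constraint, so the LP is feasible; the constraints give u ≤ 8 and v ≤ 6, which with u, v ≥ 0 keep the feasible region inside a bounded box. A feasible, bounded LP attains a finite optimum at a vertex.

Bounded optimum: z* = -45 at (1.5, 6).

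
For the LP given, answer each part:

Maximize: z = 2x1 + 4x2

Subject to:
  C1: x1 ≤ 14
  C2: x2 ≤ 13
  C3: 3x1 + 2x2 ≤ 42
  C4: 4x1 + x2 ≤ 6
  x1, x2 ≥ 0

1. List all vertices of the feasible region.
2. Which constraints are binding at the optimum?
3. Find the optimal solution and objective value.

1. (0, 0), (1.5, 0), (0, 6)
2. C4, x1 ≥ 0
3. x1 = 0, x2 = 6, z = 24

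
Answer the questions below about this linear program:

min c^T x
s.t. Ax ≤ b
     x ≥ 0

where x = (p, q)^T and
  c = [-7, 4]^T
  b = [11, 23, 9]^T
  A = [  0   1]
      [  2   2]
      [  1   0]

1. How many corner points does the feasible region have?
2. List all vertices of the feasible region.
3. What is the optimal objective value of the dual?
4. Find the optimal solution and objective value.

1. 5
2. (0, 0), (9, 0), (9, 2.5), (0.5, 11), (0, 11)
3. -63 (by strong duality, equal to the primal optimum)
4. p = 9, q = 0, z = -63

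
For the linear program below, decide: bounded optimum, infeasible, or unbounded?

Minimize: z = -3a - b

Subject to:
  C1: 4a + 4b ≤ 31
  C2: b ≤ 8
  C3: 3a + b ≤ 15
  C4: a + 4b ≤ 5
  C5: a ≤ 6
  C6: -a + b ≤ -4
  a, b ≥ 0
The point (5, 0) satisfies every constraint, so the LP is feasible; the constraints give a ≤ 6 and b ≤ 8, which with a, b ≥ 0 keep the feasible region inside a bounded box. A feasible, bounded LP attains a finite optimum at a vertex.

Feasible with finite optimum z* = -15 at (5, 0).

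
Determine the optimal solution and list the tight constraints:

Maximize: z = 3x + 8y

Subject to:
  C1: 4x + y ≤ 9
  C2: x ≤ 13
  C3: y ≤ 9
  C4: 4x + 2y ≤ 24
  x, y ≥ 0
Optimal: x = 0, y = 9
Slack at optimum:
  C1: slack = 0 (binding)
  C2: slack = 13
  C3: slack = 0 (binding)
  C4: slack = 6
  x ≥ 0: x = 0 (binding)
  y ≥ 0: y = 9
Binding constraints: C1, C3, x ≥ 0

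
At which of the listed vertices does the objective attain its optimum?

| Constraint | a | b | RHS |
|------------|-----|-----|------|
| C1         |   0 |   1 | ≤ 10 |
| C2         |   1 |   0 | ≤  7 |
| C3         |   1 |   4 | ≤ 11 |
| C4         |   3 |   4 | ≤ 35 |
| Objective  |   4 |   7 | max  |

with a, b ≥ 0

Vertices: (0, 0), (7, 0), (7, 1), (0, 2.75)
Evaluating z = 4a + 7b at each vertex:
  (0, 0): z = 0
  (7, 0): z = 28
  (7, 1): z = 35
  (0, 2.75): z = 19.25

The largest value is z = 35, attained at (7, 1).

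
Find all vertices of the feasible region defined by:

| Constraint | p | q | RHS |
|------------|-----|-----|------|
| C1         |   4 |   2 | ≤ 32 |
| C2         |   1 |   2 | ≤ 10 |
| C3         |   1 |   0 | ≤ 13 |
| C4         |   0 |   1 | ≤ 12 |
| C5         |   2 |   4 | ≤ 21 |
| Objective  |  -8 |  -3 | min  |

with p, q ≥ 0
Each vertex is the intersection of two constraint boundaries that also satisfies all remaining constraints:
  p = 0 and q = 0 → (0, 0)
  4p + 2q = 32 and q = 0 → (8, 0)
  4p + 2q = 32 and p + 2q = 10 → (7.333, 1.333)
  p + 2q = 10 and p = 0 → (0, 5)

Vertices: (0, 0), (8, 0), (7.333, 1.333), (0, 5)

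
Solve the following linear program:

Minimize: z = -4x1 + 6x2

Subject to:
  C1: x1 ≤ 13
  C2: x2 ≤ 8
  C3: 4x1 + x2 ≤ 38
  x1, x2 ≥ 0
Each vertex is the intersection of two constraint boundaries that also satisfies all remaining constraints:
  x1 = 0 and x2 = 0 → (0, 0)
  4x1 + x2 = 38 and x2 = 0 → (9.5, 0)
  x2 = 8 and 4x1 + x2 = 38 → (7.5, 8)
  x2 = 8 and x1 = 0 → (0, 8)

Evaluating z = -4x1 + 6x2 at each vertex:
  (0, 0): z = 0
  (9.5, 0): z = -38
  (7.5, 8): z = 18
  (0, 8): z = 48

The minimum is at (9.5, 0) with z = -38.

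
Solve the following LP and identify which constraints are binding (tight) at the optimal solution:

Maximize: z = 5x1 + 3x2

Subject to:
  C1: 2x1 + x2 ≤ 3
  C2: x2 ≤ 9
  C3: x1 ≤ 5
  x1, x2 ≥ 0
Optimal: x1 = 0, x2 = 3
Slack at optimum:
  C1: slack = 0 (binding)
  C2: slack = 6
  C3: slack = 5
  x1 ≥ 0: x1 = 0 (binding)
  x2 ≥ 0: x2 = 3
Binding constraints: C1, x1 ≥ 0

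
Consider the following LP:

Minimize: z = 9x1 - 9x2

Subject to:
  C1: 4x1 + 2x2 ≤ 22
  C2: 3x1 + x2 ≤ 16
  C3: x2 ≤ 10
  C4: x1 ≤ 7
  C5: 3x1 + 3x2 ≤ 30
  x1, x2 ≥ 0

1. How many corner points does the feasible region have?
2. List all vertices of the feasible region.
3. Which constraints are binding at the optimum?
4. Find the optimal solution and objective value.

1. 5
2. (0, 0), (5.333, 0), (5, 1), (1, 9), (0, 10)
3. C3, C5, x1 ≥ 0
4. x1 = 0, x2 = 10, z = -90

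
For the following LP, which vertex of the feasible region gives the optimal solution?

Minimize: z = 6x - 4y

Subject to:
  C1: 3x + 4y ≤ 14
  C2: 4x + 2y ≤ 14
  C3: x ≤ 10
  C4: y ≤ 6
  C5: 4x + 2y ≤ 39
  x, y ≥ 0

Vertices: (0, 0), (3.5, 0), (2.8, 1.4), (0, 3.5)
(0, 3.5) with z = -14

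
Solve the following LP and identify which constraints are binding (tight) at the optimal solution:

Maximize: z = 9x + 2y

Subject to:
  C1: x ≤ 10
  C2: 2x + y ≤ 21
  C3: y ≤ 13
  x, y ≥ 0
Optimal: x = 10, y = 1
Slack at optimum:
  C1: slack = 0 (binding)
  C2: slack = 0 (binding)
  C3: slack = 12
  x ≥ 0: x = 10
  y ≥ 0: y = 1
Binding constraints: C1, C2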